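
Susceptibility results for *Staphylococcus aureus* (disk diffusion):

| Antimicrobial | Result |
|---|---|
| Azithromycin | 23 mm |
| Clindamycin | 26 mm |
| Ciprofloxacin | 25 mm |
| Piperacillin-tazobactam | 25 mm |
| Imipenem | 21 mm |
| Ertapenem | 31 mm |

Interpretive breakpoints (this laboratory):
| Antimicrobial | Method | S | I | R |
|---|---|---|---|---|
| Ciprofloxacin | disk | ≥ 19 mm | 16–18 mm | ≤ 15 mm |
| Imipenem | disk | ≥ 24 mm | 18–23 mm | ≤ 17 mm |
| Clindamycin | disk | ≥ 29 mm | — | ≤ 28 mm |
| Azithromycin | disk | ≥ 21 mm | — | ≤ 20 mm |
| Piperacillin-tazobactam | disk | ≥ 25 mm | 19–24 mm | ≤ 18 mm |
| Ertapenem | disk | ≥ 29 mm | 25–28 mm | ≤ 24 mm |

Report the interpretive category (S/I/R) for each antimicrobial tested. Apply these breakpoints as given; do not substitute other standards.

Azithromycin 23 mm: ≥ 21 mm ⇒ Susceptible
Clindamycin (26 mm) ≤ 28 mm ⇒ Resistant
Ciprofloxacin 25 mm: ≥ 19 mm — Susceptible
Piperacillin-tazobactam 25 mm: ≥ 25 mm ⇒ susceptible
Imipenem 21 mm: in 18–23 mm ⇒ I
Ertapenem (31 mm) ≥ 29 mm → susceptible

S, R, S, S, I, S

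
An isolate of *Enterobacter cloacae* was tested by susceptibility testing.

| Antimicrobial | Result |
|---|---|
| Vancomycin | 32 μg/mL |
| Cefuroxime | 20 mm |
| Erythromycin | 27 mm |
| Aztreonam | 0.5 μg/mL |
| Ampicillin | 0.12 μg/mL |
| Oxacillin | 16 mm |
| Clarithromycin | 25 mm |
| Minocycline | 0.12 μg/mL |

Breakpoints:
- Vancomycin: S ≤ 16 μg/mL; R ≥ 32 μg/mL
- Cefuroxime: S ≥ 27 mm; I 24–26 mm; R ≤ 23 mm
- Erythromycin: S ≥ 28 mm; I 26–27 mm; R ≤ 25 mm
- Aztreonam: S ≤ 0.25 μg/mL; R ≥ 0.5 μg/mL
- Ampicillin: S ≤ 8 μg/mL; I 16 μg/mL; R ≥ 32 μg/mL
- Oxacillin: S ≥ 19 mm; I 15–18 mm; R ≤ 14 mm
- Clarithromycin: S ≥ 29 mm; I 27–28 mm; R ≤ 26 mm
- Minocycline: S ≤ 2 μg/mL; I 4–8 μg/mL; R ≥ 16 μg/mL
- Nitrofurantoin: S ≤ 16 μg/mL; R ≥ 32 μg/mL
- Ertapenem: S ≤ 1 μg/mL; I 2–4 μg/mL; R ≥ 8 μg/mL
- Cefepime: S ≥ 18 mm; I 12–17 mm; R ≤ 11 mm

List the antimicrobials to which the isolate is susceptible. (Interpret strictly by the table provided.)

Vancomycin 32 μg/mL: ≥ 32 μg/mL → resistant
Cefuroxime (20 mm) ≤ 23 mm → Resistant
Erythromycin (27 mm) in 26–27 mm → Intermediate
Aztreonam (0.5 μg/mL) ≥ 0.5 μg/mL — Resistant
Ampicillin 0.12 μg/mL: ≤ 8 μg/mL — susceptible
Oxacillin 16 mm: in 15–18 mm ⇒ I
Clarithromycin (25 mm) ≤ 26 mm ⇒ R
Minocycline 0.12 μg/mL: ≤ 2 μg/mL — susceptible

ampicillin, minocycline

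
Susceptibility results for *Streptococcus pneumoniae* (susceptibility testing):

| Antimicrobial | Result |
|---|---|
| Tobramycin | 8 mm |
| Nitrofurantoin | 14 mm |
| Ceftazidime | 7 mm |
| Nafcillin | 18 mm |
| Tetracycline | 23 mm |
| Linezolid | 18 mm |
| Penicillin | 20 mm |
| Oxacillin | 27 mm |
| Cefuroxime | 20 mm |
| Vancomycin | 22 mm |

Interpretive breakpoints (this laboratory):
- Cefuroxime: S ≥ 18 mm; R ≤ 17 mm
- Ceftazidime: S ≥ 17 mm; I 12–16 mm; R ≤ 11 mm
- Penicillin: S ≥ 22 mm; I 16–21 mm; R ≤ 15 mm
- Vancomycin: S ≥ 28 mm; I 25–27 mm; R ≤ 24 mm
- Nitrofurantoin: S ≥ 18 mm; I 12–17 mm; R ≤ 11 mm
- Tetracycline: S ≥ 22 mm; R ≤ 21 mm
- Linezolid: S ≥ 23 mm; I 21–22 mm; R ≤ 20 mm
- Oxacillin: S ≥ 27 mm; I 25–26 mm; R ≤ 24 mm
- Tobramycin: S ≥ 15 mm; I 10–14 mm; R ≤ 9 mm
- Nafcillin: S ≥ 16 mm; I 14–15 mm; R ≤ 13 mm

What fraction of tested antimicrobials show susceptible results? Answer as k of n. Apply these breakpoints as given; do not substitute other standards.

Tobramycin (8 mm) ≤ 9 mm — Resistant
Nitrofurantoin 14 mm: in 12–17 mm → intermediate
Ceftazidime: 7 mm is ≤ 11 mm ⇒ Resistant
Nafcillin (18 mm) ≥ 16 mm ⇒ S
Tetracycline 23 mm: ≥ 22 mm → S
Linezolid (18 mm) ≤ 20 mm — resistant
Penicillin 20 mm: in 16–21 mm ⇒ intermediate
Oxacillin: 27 mm is ≥ 27 mm ⇒ S
Cefuroxime 20 mm: ≥ 18 mm → susceptible
Vancomycin 22 mm: ≤ 24 mm — resistant
Susceptible: 4/10

4 of 10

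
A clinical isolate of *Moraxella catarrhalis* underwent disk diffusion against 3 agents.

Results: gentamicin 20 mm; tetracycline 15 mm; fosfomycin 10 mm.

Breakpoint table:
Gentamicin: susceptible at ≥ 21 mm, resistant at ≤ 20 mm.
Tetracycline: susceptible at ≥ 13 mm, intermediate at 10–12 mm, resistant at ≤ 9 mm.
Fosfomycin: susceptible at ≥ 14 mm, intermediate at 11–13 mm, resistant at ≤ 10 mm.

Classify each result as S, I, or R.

Gentamicin (20 mm) ≤ 20 mm — resistant
Tetracycline: 15 mm is ≥ 13 mm → Susceptible
Fosfomycin (10 mm) ≤ 10 mm ⇒ Resistant

R, S, R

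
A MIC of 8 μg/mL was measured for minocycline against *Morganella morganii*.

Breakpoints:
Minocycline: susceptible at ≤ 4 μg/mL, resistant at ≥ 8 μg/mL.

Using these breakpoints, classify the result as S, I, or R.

Minocycline 8 μg/mL: ≥ 8 μg/mL ⇒ Resistant

Resistant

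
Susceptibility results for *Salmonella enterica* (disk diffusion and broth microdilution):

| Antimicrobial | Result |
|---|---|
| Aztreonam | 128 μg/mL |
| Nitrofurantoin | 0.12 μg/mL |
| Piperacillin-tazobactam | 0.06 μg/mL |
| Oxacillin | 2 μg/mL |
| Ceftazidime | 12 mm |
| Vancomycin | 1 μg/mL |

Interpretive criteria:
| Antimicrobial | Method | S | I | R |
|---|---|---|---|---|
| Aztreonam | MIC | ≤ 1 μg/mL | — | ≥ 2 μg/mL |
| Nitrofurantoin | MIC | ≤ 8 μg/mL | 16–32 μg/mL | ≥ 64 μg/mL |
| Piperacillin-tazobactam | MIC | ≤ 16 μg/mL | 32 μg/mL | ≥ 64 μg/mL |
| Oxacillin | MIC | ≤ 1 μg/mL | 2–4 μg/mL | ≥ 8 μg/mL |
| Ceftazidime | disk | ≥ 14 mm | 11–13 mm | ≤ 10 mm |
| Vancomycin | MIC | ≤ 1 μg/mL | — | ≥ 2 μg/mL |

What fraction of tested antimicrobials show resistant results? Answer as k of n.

1 of 6

Aztreonam: 128 μg/mL is ≥ 2 μg/mL ⇒ resistant
Nitrofurantoin 0.12 μg/mL: ≤ 8 μg/mL ⇒ S
Piperacillin-tazobactam (0.06 μg/mL) ≤ 16 μg/mL ⇒ Susceptible
Oxacillin (2 μg/mL) in 2–4 μg/mL → Intermediate
Ceftazidime (12 mm) in 11–13 mm — I
Vancomycin (1 μg/mL) ≤ 1 μg/mL → S
Resistant: 1/6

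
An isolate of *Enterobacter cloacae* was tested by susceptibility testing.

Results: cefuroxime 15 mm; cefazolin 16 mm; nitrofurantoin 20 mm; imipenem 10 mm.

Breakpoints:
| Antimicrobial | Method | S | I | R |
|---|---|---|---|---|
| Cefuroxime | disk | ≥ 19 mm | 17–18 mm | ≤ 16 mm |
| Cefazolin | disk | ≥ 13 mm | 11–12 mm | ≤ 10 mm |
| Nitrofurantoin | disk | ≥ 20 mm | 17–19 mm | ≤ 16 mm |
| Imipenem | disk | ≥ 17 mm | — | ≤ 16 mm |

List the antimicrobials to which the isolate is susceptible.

Cefuroxime 15 mm: ≤ 16 mm ⇒ R
Cefazolin: 16 mm is ≥ 13 mm ⇒ Susceptible
Nitrofurantoin: 20 mm is ≥ 20 mm → Susceptible
Imipenem: 10 mm is ≤ 16 mm → resistant

cefazolin, nitrofurantoin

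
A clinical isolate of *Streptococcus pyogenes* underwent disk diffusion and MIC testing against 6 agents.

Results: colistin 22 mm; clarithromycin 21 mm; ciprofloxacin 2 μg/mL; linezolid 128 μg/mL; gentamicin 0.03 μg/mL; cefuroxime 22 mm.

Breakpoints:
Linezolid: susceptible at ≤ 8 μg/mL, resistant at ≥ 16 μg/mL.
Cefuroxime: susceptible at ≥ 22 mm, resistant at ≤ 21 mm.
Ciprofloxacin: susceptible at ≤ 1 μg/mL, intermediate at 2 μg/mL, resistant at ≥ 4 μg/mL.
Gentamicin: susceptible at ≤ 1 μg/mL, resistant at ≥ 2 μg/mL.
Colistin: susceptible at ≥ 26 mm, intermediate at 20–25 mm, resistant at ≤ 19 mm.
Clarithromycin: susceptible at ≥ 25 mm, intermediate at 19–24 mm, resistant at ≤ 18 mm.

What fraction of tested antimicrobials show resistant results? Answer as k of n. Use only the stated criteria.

1 of 6

Colistin: 22 mm is in 20–25 mm ⇒ intermediate
Clarithromycin: 21 mm is in 19–24 mm — I
Ciprofloxacin 2 μg/mL: = 2 μg/mL → intermediate
Linezolid 128 μg/mL: ≥ 16 μg/mL — resistant
Gentamicin 0.03 μg/mL: ≤ 1 μg/mL → susceptible
Cefuroxime 22 mm: ≥ 22 mm ⇒ susceptible
Resistant: 1/6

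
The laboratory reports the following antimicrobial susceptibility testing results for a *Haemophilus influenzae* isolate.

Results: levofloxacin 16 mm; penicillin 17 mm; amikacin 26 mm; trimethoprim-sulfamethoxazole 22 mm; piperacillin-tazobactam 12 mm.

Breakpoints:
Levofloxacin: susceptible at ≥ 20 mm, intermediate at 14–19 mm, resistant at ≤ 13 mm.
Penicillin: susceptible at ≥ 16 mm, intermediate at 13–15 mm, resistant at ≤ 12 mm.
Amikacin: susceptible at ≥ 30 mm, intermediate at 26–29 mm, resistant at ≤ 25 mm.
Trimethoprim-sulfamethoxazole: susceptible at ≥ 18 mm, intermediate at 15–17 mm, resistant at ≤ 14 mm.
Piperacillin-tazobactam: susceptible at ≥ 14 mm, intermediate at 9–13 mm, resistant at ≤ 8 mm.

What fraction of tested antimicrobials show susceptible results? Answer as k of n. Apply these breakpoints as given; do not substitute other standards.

Levofloxacin (16 mm) in 14–19 mm — Intermediate
Penicillin: 17 mm is ≥ 16 mm → Susceptible
Amikacin 26 mm: in 26–29 mm — I
Trimethoprim-sulfamethoxazole 22 mm: ≥ 18 mm ⇒ Susceptible
Piperacillin-tazobactam: 12 mm is in 9–13 mm → intermediate
Susceptible: 2/5

2 of 5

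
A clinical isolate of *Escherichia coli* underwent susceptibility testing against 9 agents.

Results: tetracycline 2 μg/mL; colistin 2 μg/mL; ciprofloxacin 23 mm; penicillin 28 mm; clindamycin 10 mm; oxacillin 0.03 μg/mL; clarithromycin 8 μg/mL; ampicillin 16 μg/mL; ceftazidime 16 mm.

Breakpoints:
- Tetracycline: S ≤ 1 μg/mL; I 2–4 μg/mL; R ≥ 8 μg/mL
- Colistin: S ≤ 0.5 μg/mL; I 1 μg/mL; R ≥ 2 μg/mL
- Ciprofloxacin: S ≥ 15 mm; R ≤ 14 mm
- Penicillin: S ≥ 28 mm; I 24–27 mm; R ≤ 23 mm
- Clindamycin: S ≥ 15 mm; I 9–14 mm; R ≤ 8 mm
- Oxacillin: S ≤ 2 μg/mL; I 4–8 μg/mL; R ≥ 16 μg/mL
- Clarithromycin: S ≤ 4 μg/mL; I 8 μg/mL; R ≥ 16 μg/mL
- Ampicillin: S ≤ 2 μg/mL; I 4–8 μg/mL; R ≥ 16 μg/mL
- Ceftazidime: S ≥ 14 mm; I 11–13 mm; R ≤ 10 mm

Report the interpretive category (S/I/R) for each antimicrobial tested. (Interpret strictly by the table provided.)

Tetracycline: 2 μg/mL is in 2–4 μg/mL ⇒ Intermediate
Colistin 2 μg/mL: ≥ 2 μg/mL — Resistant
Ciprofloxacin 23 mm: ≥ 15 mm ⇒ S
Penicillin 28 mm: ≥ 28 mm → susceptible
Clindamycin (10 mm) in 9–14 mm — Intermediate
Oxacillin: 0.03 μg/mL is ≤ 2 μg/mL ⇒ susceptible
Clarithromycin: 8 μg/mL is = 8 μg/mL → intermediate
Ampicillin (16 μg/mL) ≥ 16 μg/mL ⇒ resistant
Ceftazidime: 16 mm is ≥ 14 mm ⇒ Susceptible

I, R, S, S, I, S, I, R, S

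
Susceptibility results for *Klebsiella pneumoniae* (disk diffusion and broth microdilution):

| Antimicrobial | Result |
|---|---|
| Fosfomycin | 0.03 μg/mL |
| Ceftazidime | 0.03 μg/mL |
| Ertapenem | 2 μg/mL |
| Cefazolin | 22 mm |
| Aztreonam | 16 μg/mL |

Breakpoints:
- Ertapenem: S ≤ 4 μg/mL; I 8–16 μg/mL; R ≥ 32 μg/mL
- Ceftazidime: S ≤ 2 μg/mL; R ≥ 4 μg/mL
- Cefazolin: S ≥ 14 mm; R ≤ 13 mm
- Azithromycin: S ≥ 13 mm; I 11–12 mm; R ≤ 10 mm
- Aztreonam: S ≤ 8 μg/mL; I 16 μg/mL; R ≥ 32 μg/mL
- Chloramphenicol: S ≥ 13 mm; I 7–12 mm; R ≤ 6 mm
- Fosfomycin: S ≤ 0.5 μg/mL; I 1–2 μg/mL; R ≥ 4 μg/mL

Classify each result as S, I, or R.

S, S, S, S, I

Fosfomycin: 0.03 μg/mL is ≤ 0.5 μg/mL — susceptible
Ceftazidime (0.03 μg/mL) ≤ 2 μg/mL → S
Ertapenem: 2 μg/mL is ≤ 4 μg/mL ⇒ S
Cefazolin: 22 mm is ≥ 14 mm ⇒ susceptible
Aztreonam 16 μg/mL: = 16 μg/mL — I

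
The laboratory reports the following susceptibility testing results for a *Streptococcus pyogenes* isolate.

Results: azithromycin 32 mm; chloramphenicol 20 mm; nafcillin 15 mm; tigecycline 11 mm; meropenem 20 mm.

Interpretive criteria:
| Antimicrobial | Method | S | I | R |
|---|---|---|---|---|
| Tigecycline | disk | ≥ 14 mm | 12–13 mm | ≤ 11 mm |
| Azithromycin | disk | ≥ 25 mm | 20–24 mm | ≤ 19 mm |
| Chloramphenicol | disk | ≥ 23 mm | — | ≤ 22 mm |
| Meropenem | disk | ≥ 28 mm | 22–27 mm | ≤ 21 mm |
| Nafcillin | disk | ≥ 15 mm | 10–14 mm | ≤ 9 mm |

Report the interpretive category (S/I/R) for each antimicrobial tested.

S, R, S, R, R

Azithromycin: 32 mm is ≥ 25 mm ⇒ susceptible
Chloramphenicol: 20 mm is ≤ 22 mm ⇒ resistant
Nafcillin: 15 mm is ≥ 15 mm ⇒ susceptible
Tigecycline (11 mm) ≤ 11 mm — R
Meropenem 20 mm: ≤ 21 mm — resistant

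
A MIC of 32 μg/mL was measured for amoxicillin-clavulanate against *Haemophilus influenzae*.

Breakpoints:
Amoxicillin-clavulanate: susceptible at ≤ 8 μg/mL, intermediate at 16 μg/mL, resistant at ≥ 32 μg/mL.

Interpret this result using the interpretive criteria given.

Resistant

Amoxicillin-clavulanate: 32 μg/mL is ≥ 32 μg/mL ⇒ resistant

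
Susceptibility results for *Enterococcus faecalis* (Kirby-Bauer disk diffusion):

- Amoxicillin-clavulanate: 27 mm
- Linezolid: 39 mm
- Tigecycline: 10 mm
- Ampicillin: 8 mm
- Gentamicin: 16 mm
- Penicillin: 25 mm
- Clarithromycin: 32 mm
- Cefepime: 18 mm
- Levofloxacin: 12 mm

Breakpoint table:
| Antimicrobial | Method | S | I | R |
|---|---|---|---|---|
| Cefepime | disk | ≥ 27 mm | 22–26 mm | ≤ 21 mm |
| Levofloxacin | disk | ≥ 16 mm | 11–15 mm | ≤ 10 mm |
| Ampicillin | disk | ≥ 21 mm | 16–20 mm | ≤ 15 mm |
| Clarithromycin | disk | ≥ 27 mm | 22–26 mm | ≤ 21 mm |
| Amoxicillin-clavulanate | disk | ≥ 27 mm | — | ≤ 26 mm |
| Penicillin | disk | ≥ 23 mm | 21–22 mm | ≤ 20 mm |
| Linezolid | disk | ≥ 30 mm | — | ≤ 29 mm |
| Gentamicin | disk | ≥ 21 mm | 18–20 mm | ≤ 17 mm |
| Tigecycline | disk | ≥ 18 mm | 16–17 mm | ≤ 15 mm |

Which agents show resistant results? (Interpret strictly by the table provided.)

tigecycline, ampicillin, gentamicin, cefepime

Amoxicillin-clavulanate 27 mm: ≥ 27 mm → Susceptible
Linezolid: 39 mm is ≥ 30 mm — Susceptible
Tigecycline 10 mm: ≤ 15 mm ⇒ R
Ampicillin (8 mm) ≤ 15 mm — R
Gentamicin 16 mm: ≤ 17 mm → R
Penicillin (25 mm) ≥ 23 mm → susceptible
Clarithromycin: 32 mm is ≥ 27 mm — Susceptible
Cefepime (18 mm) ≤ 21 mm ⇒ resistant
Levofloxacin (12 mm) in 11–15 mm → I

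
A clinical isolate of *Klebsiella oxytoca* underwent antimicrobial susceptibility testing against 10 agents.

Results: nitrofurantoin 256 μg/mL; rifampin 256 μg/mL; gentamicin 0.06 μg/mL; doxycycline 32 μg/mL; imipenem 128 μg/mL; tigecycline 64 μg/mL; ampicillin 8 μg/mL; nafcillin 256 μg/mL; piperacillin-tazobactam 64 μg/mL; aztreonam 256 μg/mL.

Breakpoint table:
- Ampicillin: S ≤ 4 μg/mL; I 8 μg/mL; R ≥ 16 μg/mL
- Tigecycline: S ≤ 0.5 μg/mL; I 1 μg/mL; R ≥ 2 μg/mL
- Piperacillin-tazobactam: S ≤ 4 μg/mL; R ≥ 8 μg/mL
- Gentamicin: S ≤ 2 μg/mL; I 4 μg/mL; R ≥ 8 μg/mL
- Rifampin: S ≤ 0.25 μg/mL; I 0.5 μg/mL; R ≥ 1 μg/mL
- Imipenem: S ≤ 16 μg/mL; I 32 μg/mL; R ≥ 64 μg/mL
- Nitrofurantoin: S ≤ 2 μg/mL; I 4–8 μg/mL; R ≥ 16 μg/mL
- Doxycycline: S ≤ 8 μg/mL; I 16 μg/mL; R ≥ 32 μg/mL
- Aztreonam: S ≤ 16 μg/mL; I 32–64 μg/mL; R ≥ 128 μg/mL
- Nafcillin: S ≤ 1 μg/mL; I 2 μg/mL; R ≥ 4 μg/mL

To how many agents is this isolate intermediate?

Nitrofurantoin 256 μg/mL: ≥ 16 μg/mL — resistant
Rifampin 256 μg/mL: ≥ 1 μg/mL — resistant
Gentamicin: 0.06 μg/mL is ≤ 2 μg/mL → S
Doxycycline 32 μg/mL: ≥ 32 μg/mL → Resistant
Imipenem (128 μg/mL) ≥ 64 μg/mL → Resistant
Tigecycline 64 μg/mL: ≥ 2 μg/mL → resistant
Ampicillin 8 μg/mL: = 8 μg/mL ⇒ intermediate
Nafcillin: 256 μg/mL is ≥ 4 μg/mL → R
Piperacillin-tazobactam: 64 μg/mL is ≥ 8 μg/mL ⇒ R
Aztreonam 256 μg/mL: ≥ 128 μg/mL ⇒ resistant
Intermediate: 1

1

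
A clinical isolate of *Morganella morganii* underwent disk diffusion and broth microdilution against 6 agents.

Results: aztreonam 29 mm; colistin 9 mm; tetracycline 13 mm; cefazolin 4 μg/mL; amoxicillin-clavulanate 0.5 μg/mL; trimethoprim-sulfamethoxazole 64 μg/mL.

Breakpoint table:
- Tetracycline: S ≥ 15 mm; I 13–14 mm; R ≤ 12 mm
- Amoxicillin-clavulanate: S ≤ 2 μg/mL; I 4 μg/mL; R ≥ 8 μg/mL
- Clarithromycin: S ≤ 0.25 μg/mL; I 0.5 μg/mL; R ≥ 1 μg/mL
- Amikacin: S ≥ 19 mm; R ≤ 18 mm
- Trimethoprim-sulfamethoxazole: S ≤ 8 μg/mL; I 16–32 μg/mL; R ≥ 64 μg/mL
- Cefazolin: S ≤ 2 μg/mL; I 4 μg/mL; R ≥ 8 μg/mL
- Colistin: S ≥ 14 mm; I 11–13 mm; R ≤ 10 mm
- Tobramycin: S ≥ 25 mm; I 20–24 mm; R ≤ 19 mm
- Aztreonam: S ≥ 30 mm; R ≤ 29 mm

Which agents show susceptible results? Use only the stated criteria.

amoxicillin-clavulanate

Aztreonam: 29 mm is ≤ 29 mm — R
Colistin 9 mm: ≤ 10 mm — Resistant
Tetracycline: 13 mm is in 13–14 mm → I
Cefazolin 4 μg/mL: = 4 μg/mL → I
Amoxicillin-clavulanate: 0.5 μg/mL is ≤ 2 μg/mL — susceptible
Trimethoprim-sulfamethoxazole (64 μg/mL) ≥ 64 μg/mL ⇒ resistant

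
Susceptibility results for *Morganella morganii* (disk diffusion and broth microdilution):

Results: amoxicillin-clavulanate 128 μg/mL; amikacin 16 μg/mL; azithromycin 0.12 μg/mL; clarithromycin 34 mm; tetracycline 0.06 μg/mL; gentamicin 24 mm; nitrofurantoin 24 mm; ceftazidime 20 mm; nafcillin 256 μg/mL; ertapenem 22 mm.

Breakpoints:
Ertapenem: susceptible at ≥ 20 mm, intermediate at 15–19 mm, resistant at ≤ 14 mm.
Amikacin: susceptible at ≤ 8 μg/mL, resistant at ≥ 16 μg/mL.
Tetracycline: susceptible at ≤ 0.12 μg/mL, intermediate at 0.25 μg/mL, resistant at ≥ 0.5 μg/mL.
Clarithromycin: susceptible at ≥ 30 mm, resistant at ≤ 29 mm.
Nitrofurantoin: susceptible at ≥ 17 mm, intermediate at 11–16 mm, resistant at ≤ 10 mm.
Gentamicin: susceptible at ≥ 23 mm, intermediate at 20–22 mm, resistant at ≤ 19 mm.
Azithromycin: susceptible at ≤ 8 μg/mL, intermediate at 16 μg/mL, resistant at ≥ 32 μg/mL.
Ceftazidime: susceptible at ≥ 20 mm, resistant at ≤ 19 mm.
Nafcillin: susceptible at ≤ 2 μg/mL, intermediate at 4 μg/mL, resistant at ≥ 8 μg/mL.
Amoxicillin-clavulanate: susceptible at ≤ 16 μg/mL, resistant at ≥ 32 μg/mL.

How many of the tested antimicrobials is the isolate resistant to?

3

Amoxicillin-clavulanate: 128 μg/mL is ≥ 32 μg/mL ⇒ R
Amikacin: 16 μg/mL is ≥ 16 μg/mL — R
Azithromycin (0.12 μg/mL) ≤ 8 μg/mL ⇒ susceptible
Clarithromycin (34 mm) ≥ 30 mm — Susceptible
Tetracycline 0.06 μg/mL: ≤ 0.12 μg/mL — Susceptible
Gentamicin (24 mm) ≥ 23 mm — S
Nitrofurantoin (24 mm) ≥ 17 mm — susceptible
Ceftazidime (20 mm) ≥ 20 mm → Susceptible
Nafcillin: 256 μg/mL is ≥ 8 μg/mL ⇒ Resistant
Ertapenem (22 mm) ≥ 20 mm — Susceptible
Resistant: 3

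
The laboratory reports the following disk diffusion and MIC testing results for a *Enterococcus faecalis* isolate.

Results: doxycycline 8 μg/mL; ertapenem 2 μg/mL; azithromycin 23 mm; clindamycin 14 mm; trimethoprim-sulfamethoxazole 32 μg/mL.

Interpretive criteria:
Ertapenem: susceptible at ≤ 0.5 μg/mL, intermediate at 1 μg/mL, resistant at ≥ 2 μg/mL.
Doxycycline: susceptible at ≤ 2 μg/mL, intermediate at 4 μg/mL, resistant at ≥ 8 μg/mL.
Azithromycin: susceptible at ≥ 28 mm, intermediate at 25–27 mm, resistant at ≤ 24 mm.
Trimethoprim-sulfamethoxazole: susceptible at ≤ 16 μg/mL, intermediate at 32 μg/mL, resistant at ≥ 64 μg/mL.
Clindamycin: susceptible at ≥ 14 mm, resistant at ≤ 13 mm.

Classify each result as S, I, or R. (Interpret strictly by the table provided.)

Doxycycline 8 μg/mL: ≥ 8 μg/mL ⇒ Resistant
Ertapenem 2 μg/mL: ≥ 2 μg/mL → Resistant
Azithromycin (23 mm) ≤ 24 mm — R
Clindamycin (14 mm) ≥ 14 mm ⇒ Susceptible
Trimethoprim-sulfamethoxazole 32 μg/mL: = 32 μg/mL ⇒ I

R, R, R, S, I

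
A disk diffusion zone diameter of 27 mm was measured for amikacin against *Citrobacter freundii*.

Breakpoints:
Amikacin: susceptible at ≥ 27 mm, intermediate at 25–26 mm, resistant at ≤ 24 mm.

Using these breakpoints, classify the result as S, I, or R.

Amikacin 27 mm: ≥ 27 mm — Susceptible

Susceptible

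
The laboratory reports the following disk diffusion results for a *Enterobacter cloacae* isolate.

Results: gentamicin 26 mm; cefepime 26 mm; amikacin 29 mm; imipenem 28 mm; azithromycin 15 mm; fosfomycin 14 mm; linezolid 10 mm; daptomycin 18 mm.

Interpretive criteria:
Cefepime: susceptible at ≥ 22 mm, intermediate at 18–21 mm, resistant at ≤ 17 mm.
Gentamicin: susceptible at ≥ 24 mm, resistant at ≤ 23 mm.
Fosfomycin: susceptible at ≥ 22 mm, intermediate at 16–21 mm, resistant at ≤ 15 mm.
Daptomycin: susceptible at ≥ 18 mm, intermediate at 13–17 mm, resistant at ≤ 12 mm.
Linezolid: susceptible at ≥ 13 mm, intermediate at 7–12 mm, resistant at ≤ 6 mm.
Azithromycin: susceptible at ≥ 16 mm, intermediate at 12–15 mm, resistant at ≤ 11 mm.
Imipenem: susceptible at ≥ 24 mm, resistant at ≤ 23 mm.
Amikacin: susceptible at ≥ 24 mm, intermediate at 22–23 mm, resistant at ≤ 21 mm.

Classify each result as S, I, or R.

Gentamicin 26 mm: ≥ 24 mm — susceptible
Cefepime 26 mm: ≥ 22 mm — S
Amikacin (29 mm) ≥ 24 mm — S
Imipenem: 28 mm is ≥ 24 mm ⇒ susceptible
Azithromycin (15 mm) in 12–15 mm → intermediate
Fosfomycin 14 mm: ≤ 15 mm ⇒ R
Linezolid 10 mm: in 7–12 mm ⇒ intermediate
Daptomycin: 18 mm is ≥ 18 mm ⇒ susceptible

S, S, S, S, I, R, I, S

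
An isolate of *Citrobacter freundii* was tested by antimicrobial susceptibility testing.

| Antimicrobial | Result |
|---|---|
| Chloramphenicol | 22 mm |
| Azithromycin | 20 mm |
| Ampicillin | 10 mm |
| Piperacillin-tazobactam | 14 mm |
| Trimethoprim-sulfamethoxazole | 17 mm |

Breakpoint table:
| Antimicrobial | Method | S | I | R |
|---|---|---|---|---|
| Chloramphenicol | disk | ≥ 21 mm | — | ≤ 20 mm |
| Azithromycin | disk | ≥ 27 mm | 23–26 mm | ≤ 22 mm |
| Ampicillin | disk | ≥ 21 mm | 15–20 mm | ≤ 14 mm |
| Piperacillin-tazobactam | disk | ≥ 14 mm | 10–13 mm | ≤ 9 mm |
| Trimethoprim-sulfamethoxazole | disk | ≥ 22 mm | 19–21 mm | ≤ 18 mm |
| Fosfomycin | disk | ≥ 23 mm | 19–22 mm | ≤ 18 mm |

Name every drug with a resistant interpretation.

azithromycin, ampicillin, trimethoprim-sulfamethoxazole

Chloramphenicol 22 mm: ≥ 21 mm — S
Azithromycin: 20 mm is ≤ 22 mm ⇒ resistant
Ampicillin (10 mm) ≤ 14 mm — R
Piperacillin-tazobactam (14 mm) ≥ 14 mm → S
Trimethoprim-sulfamethoxazole 17 mm: ≤ 18 mm ⇒ Resistant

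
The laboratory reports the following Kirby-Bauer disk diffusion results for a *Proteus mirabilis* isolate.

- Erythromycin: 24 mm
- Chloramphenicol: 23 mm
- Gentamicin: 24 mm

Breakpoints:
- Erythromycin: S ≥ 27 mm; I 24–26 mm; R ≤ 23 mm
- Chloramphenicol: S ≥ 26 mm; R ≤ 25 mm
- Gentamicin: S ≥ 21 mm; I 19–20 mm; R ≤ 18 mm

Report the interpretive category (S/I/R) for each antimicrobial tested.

I, R, S

Erythromycin (24 mm) in 24–26 mm ⇒ I
Chloramphenicol (23 mm) ≤ 25 mm ⇒ Resistant
Gentamicin 24 mm: ≥ 21 mm — S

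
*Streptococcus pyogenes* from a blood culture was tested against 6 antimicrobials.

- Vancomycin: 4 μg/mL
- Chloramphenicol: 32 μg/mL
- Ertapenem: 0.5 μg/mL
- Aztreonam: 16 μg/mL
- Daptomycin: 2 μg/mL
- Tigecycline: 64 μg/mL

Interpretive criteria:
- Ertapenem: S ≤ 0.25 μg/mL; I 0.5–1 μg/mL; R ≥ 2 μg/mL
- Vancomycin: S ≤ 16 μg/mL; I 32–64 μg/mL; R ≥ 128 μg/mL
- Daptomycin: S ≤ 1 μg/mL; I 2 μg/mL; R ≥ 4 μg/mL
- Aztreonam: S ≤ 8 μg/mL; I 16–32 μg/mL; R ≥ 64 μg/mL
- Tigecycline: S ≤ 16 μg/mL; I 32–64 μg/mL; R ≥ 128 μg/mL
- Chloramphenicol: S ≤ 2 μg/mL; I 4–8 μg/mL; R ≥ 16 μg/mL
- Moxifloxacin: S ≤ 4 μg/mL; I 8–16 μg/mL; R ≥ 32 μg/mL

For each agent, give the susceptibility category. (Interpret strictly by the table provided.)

S, R, I, I, I, I

Vancomycin (4 μg/mL) ≤ 16 μg/mL ⇒ Susceptible
Chloramphenicol (32 μg/mL) ≥ 16 μg/mL ⇒ resistant
Ertapenem 0.5 μg/mL: in 0.5–1 μg/mL — Intermediate
Aztreonam (16 μg/mL) in 16–32 μg/mL → intermediate
Daptomycin 2 μg/mL: = 2 μg/mL ⇒ Intermediate
Tigecycline: 64 μg/mL is in 32–64 μg/mL → intermediate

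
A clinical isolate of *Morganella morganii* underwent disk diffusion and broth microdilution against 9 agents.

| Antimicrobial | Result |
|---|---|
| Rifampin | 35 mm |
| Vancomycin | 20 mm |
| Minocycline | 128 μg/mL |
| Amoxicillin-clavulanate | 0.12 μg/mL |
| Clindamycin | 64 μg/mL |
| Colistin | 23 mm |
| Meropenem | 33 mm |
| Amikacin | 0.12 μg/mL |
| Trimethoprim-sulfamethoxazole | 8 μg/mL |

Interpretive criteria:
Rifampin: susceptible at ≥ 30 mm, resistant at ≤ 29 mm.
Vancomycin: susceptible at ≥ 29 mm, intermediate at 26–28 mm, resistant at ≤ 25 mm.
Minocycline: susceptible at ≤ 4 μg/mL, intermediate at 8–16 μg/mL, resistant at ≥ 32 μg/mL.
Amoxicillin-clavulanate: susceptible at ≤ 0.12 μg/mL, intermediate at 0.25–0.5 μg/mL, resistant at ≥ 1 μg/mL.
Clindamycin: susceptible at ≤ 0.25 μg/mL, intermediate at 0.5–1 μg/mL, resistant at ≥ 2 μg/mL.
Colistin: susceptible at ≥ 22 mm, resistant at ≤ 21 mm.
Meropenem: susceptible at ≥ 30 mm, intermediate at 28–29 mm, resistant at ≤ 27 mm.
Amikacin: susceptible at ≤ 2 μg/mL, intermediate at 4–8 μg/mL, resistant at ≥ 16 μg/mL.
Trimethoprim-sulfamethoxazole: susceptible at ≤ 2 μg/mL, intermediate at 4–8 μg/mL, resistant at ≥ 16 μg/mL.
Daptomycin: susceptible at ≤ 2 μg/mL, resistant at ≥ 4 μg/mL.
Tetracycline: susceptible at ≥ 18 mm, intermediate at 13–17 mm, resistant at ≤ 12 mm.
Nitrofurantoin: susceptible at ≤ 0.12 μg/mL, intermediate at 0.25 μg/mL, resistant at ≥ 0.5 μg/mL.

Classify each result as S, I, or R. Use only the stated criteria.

S, R, R, S, R, S, S, S, I

Rifampin: 35 mm is ≥ 30 mm — susceptible
Vancomycin (20 mm) ≤ 25 mm — resistant
Minocycline 128 μg/mL: ≥ 32 μg/mL — resistant
Amoxicillin-clavulanate 0.12 μg/mL: ≤ 0.12 μg/mL → S
Clindamycin 64 μg/mL: ≥ 2 μg/mL → Resistant
Colistin: 23 mm is ≥ 22 mm ⇒ susceptible
Meropenem: 33 mm is ≥ 30 mm → susceptible
Amikacin (0.12 μg/mL) ≤ 2 μg/mL — susceptible
Trimethoprim-sulfamethoxazole: 8 μg/mL is in 4–8 μg/mL — intermediate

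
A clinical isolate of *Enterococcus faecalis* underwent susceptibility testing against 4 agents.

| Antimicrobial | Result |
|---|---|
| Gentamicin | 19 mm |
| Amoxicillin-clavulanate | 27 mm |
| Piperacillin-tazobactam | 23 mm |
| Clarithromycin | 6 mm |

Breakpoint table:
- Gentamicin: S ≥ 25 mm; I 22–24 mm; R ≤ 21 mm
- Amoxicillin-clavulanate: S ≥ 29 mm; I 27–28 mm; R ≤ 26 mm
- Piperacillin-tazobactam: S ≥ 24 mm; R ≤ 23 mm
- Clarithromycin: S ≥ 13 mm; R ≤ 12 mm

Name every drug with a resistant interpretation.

Gentamicin (19 mm) ≤ 21 mm ⇒ resistant
Amoxicillin-clavulanate 27 mm: in 27–28 mm ⇒ Intermediate
Piperacillin-tazobactam: 23 mm is ≤ 23 mm — resistant
Clarithromycin 6 mm: ≤ 12 mm → R

gentamicin, piperacillin-tazobactam, clarithromycin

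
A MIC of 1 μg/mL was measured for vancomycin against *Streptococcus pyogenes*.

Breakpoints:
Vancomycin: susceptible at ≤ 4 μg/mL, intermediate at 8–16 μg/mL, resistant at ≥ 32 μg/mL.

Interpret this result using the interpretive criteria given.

Vancomycin (1 μg/mL) ≤ 4 μg/mL ⇒ S

Susceptible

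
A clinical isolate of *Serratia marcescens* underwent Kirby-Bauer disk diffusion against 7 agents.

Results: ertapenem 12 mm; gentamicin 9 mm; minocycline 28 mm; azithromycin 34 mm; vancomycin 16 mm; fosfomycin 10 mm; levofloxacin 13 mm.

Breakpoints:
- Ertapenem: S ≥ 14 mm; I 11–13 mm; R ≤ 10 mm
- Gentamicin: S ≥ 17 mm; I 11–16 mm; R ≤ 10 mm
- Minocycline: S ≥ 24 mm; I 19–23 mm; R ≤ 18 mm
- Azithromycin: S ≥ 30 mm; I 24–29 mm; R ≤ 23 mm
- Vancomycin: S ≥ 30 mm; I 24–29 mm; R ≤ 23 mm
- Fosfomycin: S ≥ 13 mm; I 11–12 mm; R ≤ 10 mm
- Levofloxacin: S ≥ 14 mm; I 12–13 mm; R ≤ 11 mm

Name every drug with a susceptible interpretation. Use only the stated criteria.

minocycline, azithromycin

Ertapenem 12 mm: in 11–13 mm → intermediate
Gentamicin 9 mm: ≤ 10 mm ⇒ resistant
Minocycline: 28 mm is ≥ 24 mm — S
Azithromycin: 34 mm is ≥ 30 mm ⇒ S
Vancomycin (16 mm) ≤ 23 mm ⇒ Resistant
Fosfomycin (10 mm) ≤ 10 mm ⇒ Resistant
Levofloxacin 13 mm: in 12–13 mm — intermediate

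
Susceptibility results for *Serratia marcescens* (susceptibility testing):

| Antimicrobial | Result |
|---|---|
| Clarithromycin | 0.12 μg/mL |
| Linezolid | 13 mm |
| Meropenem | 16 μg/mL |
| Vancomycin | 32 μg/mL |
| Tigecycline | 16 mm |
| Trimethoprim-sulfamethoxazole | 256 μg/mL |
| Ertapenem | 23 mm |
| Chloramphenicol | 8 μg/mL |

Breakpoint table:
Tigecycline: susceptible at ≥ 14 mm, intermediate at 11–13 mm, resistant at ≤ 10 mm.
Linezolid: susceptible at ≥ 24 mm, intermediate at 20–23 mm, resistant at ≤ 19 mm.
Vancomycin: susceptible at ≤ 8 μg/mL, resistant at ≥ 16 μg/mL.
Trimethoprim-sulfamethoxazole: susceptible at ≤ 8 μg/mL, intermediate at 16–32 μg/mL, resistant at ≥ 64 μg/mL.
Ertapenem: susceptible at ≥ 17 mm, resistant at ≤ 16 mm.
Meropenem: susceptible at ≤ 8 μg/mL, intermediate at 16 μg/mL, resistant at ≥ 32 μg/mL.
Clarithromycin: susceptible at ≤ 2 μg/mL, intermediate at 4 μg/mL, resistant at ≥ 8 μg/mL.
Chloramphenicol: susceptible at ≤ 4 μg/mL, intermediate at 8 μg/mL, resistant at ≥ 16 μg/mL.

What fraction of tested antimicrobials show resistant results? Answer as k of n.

3 of 8

Clarithromycin: 0.12 μg/mL is ≤ 2 μg/mL ⇒ Susceptible
Linezolid 13 mm: ≤ 19 mm → resistant
Meropenem 16 μg/mL: = 16 μg/mL ⇒ I
Vancomycin (32 μg/mL) ≥ 16 μg/mL — Resistant
Tigecycline 16 mm: ≥ 14 mm ⇒ susceptible
Trimethoprim-sulfamethoxazole (256 μg/mL) ≥ 64 μg/mL → Resistant
Ertapenem 23 mm: ≥ 17 mm — susceptible
Chloramphenicol (8 μg/mL) = 8 μg/mL ⇒ I
Resistant: 3/8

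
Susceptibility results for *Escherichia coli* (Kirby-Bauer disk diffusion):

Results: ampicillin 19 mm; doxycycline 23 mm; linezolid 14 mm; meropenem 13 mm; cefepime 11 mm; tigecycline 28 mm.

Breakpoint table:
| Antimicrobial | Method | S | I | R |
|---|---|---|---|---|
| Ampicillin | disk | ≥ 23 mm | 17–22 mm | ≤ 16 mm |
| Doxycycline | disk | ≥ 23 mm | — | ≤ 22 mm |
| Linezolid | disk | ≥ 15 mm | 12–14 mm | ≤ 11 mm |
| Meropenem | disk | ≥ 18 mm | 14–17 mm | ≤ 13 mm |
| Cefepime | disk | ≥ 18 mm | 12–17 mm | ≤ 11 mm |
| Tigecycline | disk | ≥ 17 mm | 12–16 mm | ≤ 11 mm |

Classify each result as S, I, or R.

I, S, I, R, R, S

Ampicillin (19 mm) in 17–22 mm ⇒ I
Doxycycline: 23 mm is ≥ 23 mm ⇒ Susceptible
Linezolid (14 mm) in 12–14 mm — intermediate
Meropenem: 13 mm is ≤ 13 mm — Resistant
Cefepime (11 mm) ≤ 11 mm ⇒ Resistant
Tigecycline (28 mm) ≥ 17 mm — Susceptible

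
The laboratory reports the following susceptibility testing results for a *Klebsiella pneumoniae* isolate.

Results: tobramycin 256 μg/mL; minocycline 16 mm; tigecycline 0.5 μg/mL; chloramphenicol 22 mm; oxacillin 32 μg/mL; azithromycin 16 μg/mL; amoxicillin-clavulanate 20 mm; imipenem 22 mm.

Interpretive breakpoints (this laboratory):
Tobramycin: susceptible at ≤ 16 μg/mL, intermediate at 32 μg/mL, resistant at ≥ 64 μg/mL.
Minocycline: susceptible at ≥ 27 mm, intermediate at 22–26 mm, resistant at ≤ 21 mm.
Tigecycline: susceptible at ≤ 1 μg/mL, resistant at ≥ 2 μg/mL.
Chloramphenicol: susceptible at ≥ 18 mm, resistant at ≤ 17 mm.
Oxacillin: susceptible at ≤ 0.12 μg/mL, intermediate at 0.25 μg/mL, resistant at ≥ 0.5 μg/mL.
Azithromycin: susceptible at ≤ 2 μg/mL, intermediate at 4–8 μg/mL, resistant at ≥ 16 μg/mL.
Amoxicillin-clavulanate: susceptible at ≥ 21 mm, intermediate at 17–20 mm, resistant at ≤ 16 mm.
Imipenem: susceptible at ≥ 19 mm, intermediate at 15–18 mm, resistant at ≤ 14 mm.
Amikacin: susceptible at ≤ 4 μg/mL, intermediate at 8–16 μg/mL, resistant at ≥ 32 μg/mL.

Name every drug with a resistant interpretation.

tobramycin, minocycline, oxacillin, azithromycin

Tobramycin 256 μg/mL: ≥ 64 μg/mL ⇒ R
Minocycline 16 mm: ≤ 21 mm ⇒ resistant
Tigecycline (0.5 μg/mL) ≤ 1 μg/mL — susceptible
Chloramphenicol (22 mm) ≥ 18 mm ⇒ susceptible
Oxacillin (32 μg/mL) ≥ 0.5 μg/mL — resistant
Azithromycin: 16 μg/mL is ≥ 16 μg/mL → R
Amoxicillin-clavulanate: 20 mm is in 17–20 mm → Intermediate
Imipenem: 22 mm is ≥ 19 mm → S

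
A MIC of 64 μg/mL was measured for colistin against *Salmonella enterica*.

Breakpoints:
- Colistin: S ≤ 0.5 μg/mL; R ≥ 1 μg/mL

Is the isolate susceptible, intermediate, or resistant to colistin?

R

Colistin: 64 μg/mL is ≥ 1 μg/mL ⇒ R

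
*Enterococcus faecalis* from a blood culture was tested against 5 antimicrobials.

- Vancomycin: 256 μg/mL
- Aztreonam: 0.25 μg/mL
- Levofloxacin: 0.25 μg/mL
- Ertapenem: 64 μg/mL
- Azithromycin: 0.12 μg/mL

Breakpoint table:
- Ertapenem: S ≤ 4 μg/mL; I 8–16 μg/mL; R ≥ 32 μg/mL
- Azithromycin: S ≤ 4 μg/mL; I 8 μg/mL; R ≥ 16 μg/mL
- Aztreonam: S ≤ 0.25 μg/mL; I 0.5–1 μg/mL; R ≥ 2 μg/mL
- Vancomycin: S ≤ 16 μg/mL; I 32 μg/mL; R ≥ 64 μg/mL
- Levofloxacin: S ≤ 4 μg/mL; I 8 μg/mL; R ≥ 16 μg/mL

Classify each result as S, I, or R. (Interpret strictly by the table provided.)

R, S, S, R, S

Vancomycin 256 μg/mL: ≥ 64 μg/mL → resistant
Aztreonam: 0.25 μg/mL is ≤ 0.25 μg/mL ⇒ Susceptible
Levofloxacin (0.25 μg/mL) ≤ 4 μg/mL — susceptible
Ertapenem: 64 μg/mL is ≥ 32 μg/mL — R
Azithromycin: 0.12 μg/mL is ≤ 4 μg/mL ⇒ Susceptible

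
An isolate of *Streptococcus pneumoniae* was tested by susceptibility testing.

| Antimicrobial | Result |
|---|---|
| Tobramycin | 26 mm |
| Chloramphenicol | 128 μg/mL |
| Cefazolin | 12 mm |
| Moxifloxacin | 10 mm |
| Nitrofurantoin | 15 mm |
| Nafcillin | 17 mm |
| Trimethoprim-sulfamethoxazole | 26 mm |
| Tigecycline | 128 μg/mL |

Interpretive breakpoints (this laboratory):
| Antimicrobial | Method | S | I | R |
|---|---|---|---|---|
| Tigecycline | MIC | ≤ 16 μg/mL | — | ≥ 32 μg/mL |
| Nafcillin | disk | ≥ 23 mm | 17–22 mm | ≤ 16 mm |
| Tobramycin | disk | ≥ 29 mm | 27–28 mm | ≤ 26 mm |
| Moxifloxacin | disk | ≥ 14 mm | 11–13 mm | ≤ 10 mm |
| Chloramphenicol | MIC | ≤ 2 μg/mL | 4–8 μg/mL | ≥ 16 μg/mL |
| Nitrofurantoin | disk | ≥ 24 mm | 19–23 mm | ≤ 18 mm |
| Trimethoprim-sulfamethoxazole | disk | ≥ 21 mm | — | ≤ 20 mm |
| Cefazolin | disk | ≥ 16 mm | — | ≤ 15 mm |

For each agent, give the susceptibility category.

Tobramycin 26 mm: ≤ 26 mm → Resistant
Chloramphenicol (128 μg/mL) ≥ 16 μg/mL ⇒ resistant
Cefazolin 12 mm: ≤ 15 mm → R
Moxifloxacin 10 mm: ≤ 10 mm — R
Nitrofurantoin 15 mm: ≤ 18 mm — R
Nafcillin: 17 mm is in 17–22 mm → Intermediate
Trimethoprim-sulfamethoxazole (26 mm) ≥ 21 mm → Susceptible
Tigecycline 128 μg/mL: ≥ 32 μg/mL — resistant

R, R, R, R, R, I, S, R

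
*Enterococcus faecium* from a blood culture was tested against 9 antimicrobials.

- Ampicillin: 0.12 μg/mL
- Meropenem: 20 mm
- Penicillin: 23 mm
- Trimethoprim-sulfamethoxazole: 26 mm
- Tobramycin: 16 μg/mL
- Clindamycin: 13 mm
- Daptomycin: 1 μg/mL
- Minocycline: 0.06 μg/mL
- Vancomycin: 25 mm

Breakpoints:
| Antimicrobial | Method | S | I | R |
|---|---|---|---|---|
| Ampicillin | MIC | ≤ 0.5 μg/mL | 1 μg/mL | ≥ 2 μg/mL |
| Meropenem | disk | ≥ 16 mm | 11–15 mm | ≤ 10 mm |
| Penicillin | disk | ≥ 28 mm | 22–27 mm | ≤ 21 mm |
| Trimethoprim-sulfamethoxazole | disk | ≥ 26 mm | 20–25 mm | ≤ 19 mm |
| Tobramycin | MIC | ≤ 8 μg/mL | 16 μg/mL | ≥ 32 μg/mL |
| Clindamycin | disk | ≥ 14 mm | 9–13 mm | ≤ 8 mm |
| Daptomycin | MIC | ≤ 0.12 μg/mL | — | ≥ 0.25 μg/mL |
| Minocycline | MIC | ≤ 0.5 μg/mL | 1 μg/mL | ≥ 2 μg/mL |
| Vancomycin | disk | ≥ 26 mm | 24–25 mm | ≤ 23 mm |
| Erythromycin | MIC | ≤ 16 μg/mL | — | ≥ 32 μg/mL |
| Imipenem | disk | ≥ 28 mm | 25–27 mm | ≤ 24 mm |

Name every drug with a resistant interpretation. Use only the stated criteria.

Ampicillin (0.12 μg/mL) ≤ 0.5 μg/mL — S
Meropenem 20 mm: ≥ 16 mm → S
Penicillin: 23 mm is in 22–27 mm — intermediate
Trimethoprim-sulfamethoxazole: 26 mm is ≥ 26 mm → S
Tobramycin (16 μg/mL) = 16 μg/mL ⇒ I
Clindamycin 13 mm: in 9–13 mm — Intermediate
Daptomycin 1 μg/mL: ≥ 0.25 μg/mL → Resistant
Minocycline 0.06 μg/mL: ≤ 0.5 μg/mL — S
Vancomycin 25 mm: in 24–25 mm — Intermediate

daptomycin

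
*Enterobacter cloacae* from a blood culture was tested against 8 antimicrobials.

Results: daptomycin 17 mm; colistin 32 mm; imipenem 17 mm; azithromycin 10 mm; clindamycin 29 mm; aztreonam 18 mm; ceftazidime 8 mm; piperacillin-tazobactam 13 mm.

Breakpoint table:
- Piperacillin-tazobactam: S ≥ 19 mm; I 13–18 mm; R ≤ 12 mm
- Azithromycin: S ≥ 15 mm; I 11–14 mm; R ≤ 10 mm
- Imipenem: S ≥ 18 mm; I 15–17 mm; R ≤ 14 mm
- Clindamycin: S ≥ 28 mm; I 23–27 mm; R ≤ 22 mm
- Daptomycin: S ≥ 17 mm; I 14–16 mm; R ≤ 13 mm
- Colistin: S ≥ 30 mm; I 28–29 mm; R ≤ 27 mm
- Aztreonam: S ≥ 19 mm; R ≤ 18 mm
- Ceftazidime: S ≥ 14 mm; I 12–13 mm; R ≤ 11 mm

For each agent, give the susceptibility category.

Daptomycin (17 mm) ≥ 17 mm ⇒ S
Colistin (32 mm) ≥ 30 mm → S
Imipenem 17 mm: in 15–17 mm ⇒ Intermediate
Azithromycin 10 mm: ≤ 10 mm → Resistant
Clindamycin 29 mm: ≥ 28 mm — Susceptible
Aztreonam 18 mm: ≤ 18 mm ⇒ R
Ceftazidime 8 mm: ≤ 11 mm ⇒ Resistant
Piperacillin-tazobactam 13 mm: in 13–18 mm — I

S, S, I, R, S, R, R, I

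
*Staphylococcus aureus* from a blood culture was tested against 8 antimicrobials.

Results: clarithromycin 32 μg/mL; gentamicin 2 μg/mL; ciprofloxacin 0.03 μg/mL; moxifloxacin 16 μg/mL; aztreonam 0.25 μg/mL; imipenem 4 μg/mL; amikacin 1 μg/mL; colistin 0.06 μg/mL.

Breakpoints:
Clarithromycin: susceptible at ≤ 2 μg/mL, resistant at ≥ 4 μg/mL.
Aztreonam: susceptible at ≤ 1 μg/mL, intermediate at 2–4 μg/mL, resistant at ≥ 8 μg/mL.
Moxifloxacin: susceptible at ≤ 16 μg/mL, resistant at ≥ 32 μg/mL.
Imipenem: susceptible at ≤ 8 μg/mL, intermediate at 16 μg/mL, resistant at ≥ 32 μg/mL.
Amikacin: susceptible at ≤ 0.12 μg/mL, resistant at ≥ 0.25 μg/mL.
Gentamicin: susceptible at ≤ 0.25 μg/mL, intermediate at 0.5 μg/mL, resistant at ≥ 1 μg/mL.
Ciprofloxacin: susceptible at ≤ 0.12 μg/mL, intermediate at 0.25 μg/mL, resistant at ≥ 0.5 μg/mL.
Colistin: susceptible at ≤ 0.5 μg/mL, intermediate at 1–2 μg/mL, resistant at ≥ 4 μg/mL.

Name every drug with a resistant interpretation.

clarithromycin, gentamicin, amikacin

Clarithromycin (32 μg/mL) ≥ 4 μg/mL — resistant
Gentamicin 2 μg/mL: ≥ 1 μg/mL → R
Ciprofloxacin (0.03 μg/mL) ≤ 0.12 μg/mL ⇒ Susceptible
Moxifloxacin 16 μg/mL: ≤ 16 μg/mL — susceptible
Aztreonam (0.25 μg/mL) ≤ 1 μg/mL ⇒ S
Imipenem: 4 μg/mL is ≤ 8 μg/mL — Susceptible
Amikacin: 1 μg/mL is ≥ 0.25 μg/mL → Resistant
Colistin (0.06 μg/mL) ≤ 0.5 μg/mL ⇒ Susceptible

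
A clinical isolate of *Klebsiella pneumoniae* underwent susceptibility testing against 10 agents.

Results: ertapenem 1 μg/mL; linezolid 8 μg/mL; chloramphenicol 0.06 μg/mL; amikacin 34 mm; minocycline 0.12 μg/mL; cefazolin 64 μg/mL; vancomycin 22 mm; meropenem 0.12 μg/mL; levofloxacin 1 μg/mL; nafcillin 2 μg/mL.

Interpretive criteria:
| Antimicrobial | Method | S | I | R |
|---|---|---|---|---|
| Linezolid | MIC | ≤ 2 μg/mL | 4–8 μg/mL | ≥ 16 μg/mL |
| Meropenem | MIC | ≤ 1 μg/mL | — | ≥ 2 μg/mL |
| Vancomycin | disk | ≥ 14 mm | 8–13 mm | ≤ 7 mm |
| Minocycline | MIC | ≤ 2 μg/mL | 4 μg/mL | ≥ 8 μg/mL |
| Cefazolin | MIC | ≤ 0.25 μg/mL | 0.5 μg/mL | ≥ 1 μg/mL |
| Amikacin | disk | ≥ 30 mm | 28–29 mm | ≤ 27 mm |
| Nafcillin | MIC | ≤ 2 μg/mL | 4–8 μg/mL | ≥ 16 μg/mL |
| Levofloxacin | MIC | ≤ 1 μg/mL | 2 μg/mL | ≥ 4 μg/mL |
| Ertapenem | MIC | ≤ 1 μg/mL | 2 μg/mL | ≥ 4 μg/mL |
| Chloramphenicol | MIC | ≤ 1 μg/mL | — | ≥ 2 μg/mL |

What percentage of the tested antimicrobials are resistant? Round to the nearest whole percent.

Ertapenem 1 μg/mL: ≤ 1 μg/mL ⇒ Susceptible
Linezolid (8 μg/mL) in 4–8 μg/mL — I
Chloramphenicol (0.06 μg/mL) ≤ 1 μg/mL — S
Amikacin 34 mm: ≥ 30 mm → S
Minocycline: 0.12 μg/mL is ≤ 2 μg/mL ⇒ Susceptible
Cefazolin (64 μg/mL) ≥ 1 μg/mL → Resistant
Vancomycin: 22 mm is ≥ 14 mm → S
Meropenem 0.12 μg/mL: ≤ 1 μg/mL → susceptible
Levofloxacin (1 μg/mL) ≤ 1 μg/mL → S
Nafcillin: 2 μg/mL is ≤ 2 μg/mL ⇒ Susceptible
Resistant: 1/10

10%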